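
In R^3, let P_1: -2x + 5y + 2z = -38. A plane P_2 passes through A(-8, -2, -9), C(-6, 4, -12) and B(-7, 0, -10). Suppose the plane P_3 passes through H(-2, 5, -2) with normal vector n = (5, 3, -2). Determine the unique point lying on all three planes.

AC = (2, 6, -3), AB = (1, 2, -1); a normal to P_2 is AC × AB = (0, -1, -2).
Using A: P_2 has equation -y - 2z = 20.
P_3: n·r = n·H gives 5x + 3y - 2z = 9.
Solving the 3×3 linear system -2x + 5y + 2z = -38, -y - 2z = 20, 5x + 3y - 2z = 9 (e.g. by elimination or Cramer's rule, determinant = -56) gives (1, -4, -8).

(1, -4, -8)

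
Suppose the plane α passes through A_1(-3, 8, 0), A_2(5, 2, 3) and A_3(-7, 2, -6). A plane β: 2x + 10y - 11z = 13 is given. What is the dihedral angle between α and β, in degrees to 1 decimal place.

A_1A_2 = (8, -6, 3), A_1A_3 = (-4, -6, -6); a normal to α is A_1A_2 × A_1A_3 = (54, 36, -72).
Using A_1: α has equation 54x + 36y - 72z = 126.
cos θ = |n₁·n₂| / (|n₁||n₂|) = |1260| / (√9396 · √225).
θ = arccos(0.86658) ≈ 29.9°.

29.9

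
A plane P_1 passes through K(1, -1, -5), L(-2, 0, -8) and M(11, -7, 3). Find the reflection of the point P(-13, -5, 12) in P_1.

KL = (-3, 1, -3), KM = (10, -6, 8); a normal to P_1 is KL × KM = (-10, -6, 8).
Using K: P_1 has equation -10x - 6y + 8z = -44.
λ = (n·P − d)/|n|² = (256 − (-44))/200 = 3/2.
Reflection = P − 2λn = (-13, -5, 12) − 3·(-10, -6, 8) = (17, 13, -12).

(17, 13, -12)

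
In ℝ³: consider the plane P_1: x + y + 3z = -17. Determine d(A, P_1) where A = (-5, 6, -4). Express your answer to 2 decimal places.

n·A − d = (1)·(-5) + (1)·(6) + (3)·(-4) − (-17) = 6; |n| = √11.
Distance = |6| / √11 = 6/√11 ≈ 1.81.

1.81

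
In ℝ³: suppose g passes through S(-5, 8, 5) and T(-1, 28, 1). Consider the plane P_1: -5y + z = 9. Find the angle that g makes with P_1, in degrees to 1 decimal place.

A direction vector for g is T − S = (4, 20, -4).
sin θ = |n·v| / (|n||v|) = |-104| / (√26 · √432) = 0.98131.
θ ≈ 78.9°.

78.9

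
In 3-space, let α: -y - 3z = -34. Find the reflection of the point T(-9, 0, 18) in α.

(-9, -4, 6)

λ = (n·T − d)/|n|² = (-54 − (-34))/10 = -2.
Reflection = T − 2λn = (-9, 0, 18) − (-4)·(0, -1, -3) = (-9, -4, 6).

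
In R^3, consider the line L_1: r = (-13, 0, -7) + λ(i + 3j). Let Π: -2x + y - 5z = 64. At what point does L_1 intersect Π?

Substitute r = (-13, 0, -7) + t(1, 3, 0) into the plane: 61 + 1t = 64, so t = 3.
Intersection: (-13, 0, -7) + 3·(1, 3, 0) = (-10, 9, -7).

(-10, 9, -7)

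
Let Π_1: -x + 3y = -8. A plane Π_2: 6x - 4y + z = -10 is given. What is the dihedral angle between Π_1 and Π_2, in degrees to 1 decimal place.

cos θ = |n₁·n₂| / (|n₁||n₂|) = |-18| / (√10 · √53).
θ = arccos(0.78187) ≈ 38.6°.

38.6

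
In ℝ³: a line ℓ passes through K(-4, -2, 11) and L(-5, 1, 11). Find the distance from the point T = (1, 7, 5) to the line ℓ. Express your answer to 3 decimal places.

9.675

A direction vector for ℓ is L − K = (-1, 3, 0).
Taking (-4, -2, 11) on ℓ with direction v = (-1, 3, 0): w = T − (-4, -2, 11) = (5, 9, -6), and w × v = (18, 6, 24).
Distance = |w × v| / |v| = √936 / √10 ≈ 9.675.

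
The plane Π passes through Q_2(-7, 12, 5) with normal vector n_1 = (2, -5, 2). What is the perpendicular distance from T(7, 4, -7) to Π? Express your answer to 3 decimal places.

Π: n_1·r = n_1·Q_2 gives 2x - 5y + 2z = -64.
n·T − d = (2)·(7) + (-5)·(4) + (2)·(-7) − (-64) = 44; |n| = √33.
Distance = |44| / √33 = 44/√33 ≈ 7.659.

7.659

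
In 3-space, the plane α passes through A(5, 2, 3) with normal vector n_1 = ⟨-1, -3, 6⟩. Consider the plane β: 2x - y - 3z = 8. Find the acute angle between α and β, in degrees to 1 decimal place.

α: n_1·r = n_1·A gives -x - 3y + 6z = 7.
cos θ = |n₁·n₂| / (|n₁||n₂|) = |-17| / (√46 · √14).
θ = arccos(0.66989) ≈ 47.9°.

47.9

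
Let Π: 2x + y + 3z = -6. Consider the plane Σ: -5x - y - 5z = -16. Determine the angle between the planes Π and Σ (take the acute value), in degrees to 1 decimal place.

cos θ = |n₁·n₂| / (|n₁||n₂|) = |-26| / (√14 · √51).
θ = arccos(0.97303) ≈ 13.3°.

13.3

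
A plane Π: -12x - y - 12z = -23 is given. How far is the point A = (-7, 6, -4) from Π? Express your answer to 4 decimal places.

n·A − d = (-12)·(-7) + (-1)·(6) + (-12)·(-4) − (-23) = 149; |n| = √289.
Distance = |149| / √289 = 149/√289 ≈ 8.7647.

8.7647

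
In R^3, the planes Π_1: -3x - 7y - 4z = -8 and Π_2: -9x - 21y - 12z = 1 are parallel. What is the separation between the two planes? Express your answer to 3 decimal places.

Rescale Π_2 by 1/3: -3x - 7y - 4z = 1/3. Then distance = |-8 − (1/3)| / √74 ≈ 0.969.

0.969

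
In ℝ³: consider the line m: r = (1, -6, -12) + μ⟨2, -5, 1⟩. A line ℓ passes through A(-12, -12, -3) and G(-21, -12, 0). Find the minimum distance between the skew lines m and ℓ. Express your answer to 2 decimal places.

2.41

A direction vector for ℓ is G − A = (-9, 0, 3).
Common perpendicular direction n = (2, -5, 1) × (-9, 0, 3) = (-15, -15, -45).
With w = (-12, -12, -3) − (1, -6, -12) = (-13, -6, 9), w · n = -120.
Distance = |w · n| / |n| = |-120| / √2475 ≈ 2.41.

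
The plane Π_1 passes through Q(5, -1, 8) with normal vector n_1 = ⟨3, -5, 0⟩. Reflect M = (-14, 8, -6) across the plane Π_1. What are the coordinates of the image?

(4, -22, -6)

Π_1: n_1·r = n_1·Q gives 3x - 5y = 20.
λ = (n·M − d)/|n|² = (-82 − 20)/34 = -3.
Reflection = M − 2λn = (-14, 8, -6) − (-6)·(3, -5, 0) = (4, -22, -6).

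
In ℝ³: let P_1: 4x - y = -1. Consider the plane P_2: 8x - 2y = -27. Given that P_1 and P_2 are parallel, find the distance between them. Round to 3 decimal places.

3.032

Rescale P_2 by 1/2: 4x - y = -27/2. Then distance = |-1 − (-27/2)| / √17 ≈ 3.032.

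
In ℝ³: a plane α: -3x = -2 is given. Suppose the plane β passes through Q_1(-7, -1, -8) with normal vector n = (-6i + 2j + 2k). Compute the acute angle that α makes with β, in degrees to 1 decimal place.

25.2

β: n·r = n·Q_1 gives -6x + 2y + 2z = 24.
cos θ = |n₁·n₂| / (|n₁||n₂|) = |18| / (√9 · √44).
θ = arccos(0.90453) ≈ 25.2°.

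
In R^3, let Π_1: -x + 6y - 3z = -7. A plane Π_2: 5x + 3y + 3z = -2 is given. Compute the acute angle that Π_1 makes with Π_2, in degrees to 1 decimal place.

84.8

cos θ = |n₁·n₂| / (|n₁||n₂|) = |4| / (√46 · √43).
θ = arccos(0.08994) ≈ 84.8°.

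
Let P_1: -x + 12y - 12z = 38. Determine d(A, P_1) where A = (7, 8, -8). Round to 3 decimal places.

n·A − d = (-1)·(7) + (12)·(8) + (-12)·(-8) − 38 = 147; |n| = √289.
Distance = |147| / √289 = 147/√289 ≈ 8.647.

8.647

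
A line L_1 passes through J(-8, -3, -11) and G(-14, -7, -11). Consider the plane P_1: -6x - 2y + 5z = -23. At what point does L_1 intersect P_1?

(-5, -1, -11)

A direction vector for L_1 is G − J = (-6, -4, 0).
Substitute r = (-8, -3, -11) + t(-6, -4, 0) into the plane: -1 + 44t = -23, so t = -1/2.
Intersection: (-8, -3, -11) + (-1/2)·(-6, -4, 0) = (-5, -1, -11).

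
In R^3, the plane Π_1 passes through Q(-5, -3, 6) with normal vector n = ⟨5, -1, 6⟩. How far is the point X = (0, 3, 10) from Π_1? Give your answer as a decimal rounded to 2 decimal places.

Π_1: n·r = n·Q gives 5x - y + 6z = 14.
n·X − d = (5)·(0) + (-1)·(3) + (6)·(10) − 14 = 43; |n| = √62.
Distance = |43| / √62 = 43/√62 ≈ 5.46.

5.46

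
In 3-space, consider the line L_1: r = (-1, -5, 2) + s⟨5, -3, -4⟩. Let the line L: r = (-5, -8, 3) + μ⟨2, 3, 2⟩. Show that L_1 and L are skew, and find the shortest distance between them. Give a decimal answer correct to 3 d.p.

Common perpendicular direction n = (5, -3, -4) × (2, 3, 2) = (6, -18, 21).
With w = (-5, -8, 3) − (-1, -5, 2) = (-4, -3, 1), w · n = 51.
Since n ≠ 0 the lines are not parallel, and w · n = 51 ≠ 0 so they do not intersect; hence they are skew.
Distance = |w · n| / |n| = |51| / √801 ≈ 1.802.

1.802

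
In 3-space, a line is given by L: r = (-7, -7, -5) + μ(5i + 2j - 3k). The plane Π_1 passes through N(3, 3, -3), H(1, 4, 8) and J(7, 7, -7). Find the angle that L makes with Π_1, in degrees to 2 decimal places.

20.48

NH = (-2, 1, 11), NJ = (4, 4, -4); a normal to Π_1 is NH × NJ = (-48, 36, -12).
Using N: Π_1 has equation -48x + 36y - 12z = 0.
sin θ = |n·v| / (|n||v|) = |-132| / (√3744 · √38) = 0.34996.
θ ≈ 20.48°.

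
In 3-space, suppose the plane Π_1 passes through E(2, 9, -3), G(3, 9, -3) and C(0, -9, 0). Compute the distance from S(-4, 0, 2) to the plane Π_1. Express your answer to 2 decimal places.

3.45

EG = (1, 0, 0), EC = (-2, -18, 3); a normal to Π_1 is EG × EC = (0, -3, -18).
Using E: Π_1 has equation -3y - 18z = 27.
n·S − d = (0)·(-4) + (-3)·(0) + (-18)·(2) − 27 = -63; |n| = √333.
Distance = |-63| / √333 = 63/√333 ≈ 3.45.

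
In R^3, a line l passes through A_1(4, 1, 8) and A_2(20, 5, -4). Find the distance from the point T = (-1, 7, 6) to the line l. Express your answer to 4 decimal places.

A direction vector for l is A_2 − A_1 = (16, 4, -12).
Taking (4, 1, 8) on l with direction v = (16, 4, -12): w = T − (4, 1, 8) = (-5, 6, -2), and w × v = (-64, -92, -116).
Distance = |w × v| / |v| = √26016 / √416 ≈ 7.9081.

7.9081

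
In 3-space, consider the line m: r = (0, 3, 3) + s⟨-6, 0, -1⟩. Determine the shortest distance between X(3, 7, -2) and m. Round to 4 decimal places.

Taking (0, 3, 3) on m with direction v = (-6, 0, -1): w = X − (0, 3, 3) = (3, 4, -5), and w × v = (-4, 33, 24).
Distance = |w × v| / |v| = √1681 / √37 ≈ 6.7404.

6.7404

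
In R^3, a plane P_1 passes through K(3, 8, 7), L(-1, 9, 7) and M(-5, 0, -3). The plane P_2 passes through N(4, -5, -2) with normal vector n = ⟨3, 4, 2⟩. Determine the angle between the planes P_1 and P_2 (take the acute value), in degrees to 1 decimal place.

69.2

KL = (-4, 1, 0), KM = (-8, -8, -10); a normal to P_1 is KL × KM = (-10, -40, 40).
Using K: P_1 has equation -10x - 40y + 40z = -70.
P_2: n·r = n·N gives 3x + 4y + 2z = -12.
cos θ = |n₁·n₂| / (|n₁||n₂|) = |-110| / (√3300 · √29).
θ = arccos(0.35558) ≈ 69.2°.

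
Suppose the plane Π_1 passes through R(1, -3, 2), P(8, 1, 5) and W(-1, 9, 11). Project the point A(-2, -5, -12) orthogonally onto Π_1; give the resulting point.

RP = (7, 4, 3), RW = (-2, 12, 9); a normal to Π_1 is RP × RW = (0, -69, 92).
Using R: Π_1 has equation -69y + 92z = 391.
Foot = A − λn with λ = (n·A − d)/|n|² = (-759 − 391)/13225 = -2/23.
Foot = (-2, -5, -12) − (-2/23)·(0, -69, 92) = (-2, -11, -4).

(-2, -11, -4)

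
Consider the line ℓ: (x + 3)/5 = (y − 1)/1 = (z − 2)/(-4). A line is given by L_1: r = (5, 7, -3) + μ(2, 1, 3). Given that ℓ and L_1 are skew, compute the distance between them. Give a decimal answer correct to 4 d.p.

ℓ has direction (5, 1, -4) through (-3, 1, 2).
Common perpendicular direction n = (5, 1, -4) × (2, 1, 3) = (7, -23, 3).
With w = (5, 7, -3) − (-3, 1, 2) = (8, 6, -5), w · n = -97.
Distance = |w · n| / |n| = |-97| / √587 ≈ 4.0036.

4.0036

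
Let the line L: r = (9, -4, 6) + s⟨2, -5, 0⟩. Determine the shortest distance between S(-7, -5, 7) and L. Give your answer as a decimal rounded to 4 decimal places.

Taking (9, -4, 6) on L with direction v = (2, -5, 0): w = S − (9, -4, 6) = (-16, -1, 1), and w × v = (5, 2, 82).
Distance = |w × v| / |v| = √6753 / √29 ≈ 15.2598.

15.2598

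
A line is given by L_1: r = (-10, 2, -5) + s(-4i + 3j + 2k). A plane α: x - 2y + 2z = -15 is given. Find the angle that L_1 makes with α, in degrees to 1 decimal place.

sin θ = |n·v| / (|n||v|) = |-6| / (√9 · √29) = 0.37139.
θ ≈ 21.8°.

21.8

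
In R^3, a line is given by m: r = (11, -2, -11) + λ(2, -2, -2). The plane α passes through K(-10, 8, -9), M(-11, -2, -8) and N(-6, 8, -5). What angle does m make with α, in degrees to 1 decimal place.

62.8

KM = (-1, -10, 1), KN = (4, 0, 4); a normal to α is KM × KN = (-40, 8, 40).
Using K: α has equation -40x + 8y + 40z = 104.
sin θ = |n·v| / (|n||v|) = |-176| / (√3264 · √12) = 0.88930.
θ ≈ 62.8°.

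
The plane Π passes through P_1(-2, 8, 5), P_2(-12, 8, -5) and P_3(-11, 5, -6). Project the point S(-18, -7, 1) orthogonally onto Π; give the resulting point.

(-9, -1, -8)

P_1P_2 = (-10, 0, -10), P_1P_3 = (-9, -3, -11); a normal to Π is P_1P_2 × P_1P_3 = (-30, -20, 30).
Using P_1: Π has equation -30x - 20y + 30z = 50.
Foot = S − λn with λ = (n·S − d)/|n|² = (710 − 50)/2200 = 3/10.
Foot = (-18, -7, 1) − (3/10)·(-30, -20, 30) = (-9, -1, -8).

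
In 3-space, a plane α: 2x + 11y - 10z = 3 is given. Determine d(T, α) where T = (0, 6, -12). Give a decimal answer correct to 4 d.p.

12.2000

n·T − d = (2)·(0) + (11)·(6) + (-10)·(-12) − 3 = 183; |n| = √225.
Distance = |183| / √225 = 183/√225 ≈ 12.2000.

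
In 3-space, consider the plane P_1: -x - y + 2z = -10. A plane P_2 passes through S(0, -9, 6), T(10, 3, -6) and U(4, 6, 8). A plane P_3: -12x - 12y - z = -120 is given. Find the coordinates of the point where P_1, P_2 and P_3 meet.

(7, 3, 0)

ST = (10, 12, -12), SU = (4, 15, 2); a normal to P_2 is ST × SU = (204, -68, 102).
Using S: P_2 has equation 204x - 68y + 102z = 1224.
Solving the 3×3 linear system -x - y + 2z = -10, 204x - 68y + 102z = 1224, -12x - 12y - z = -120 (e.g. by elimination or Cramer's rule, determinant = -6800) gives (7, 3, 0).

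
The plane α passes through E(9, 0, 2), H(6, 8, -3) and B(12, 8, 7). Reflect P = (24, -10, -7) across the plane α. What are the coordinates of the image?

EH = (-3, 8, -5), EB = (3, 8, 5); a normal to α is EH × EB = (80, 0, -48).
Using E: α has equation 80x - 48z = 624.
λ = (n·P − d)/|n|² = (2256 − 624)/8704 = 3/16.
Reflection = P − 2λn = (24, -10, -7) − (3/8)·(80, 0, -48) = (-6, -10, 11).

(-6, -10, 11)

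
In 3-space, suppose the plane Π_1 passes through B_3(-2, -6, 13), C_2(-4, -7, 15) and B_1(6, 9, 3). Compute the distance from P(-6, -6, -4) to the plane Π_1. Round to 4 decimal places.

15.1333

B_3C_2 = (-2, -1, 2), B_3B_1 = (8, 15, -10); a normal to Π_1 is B_3C_2 × B_3B_1 = (-20, -4, -22).
Using B_3: Π_1 has equation -20x - 4y - 22z = -222.
n·P − d = (-20)·(-6) + (-4)·(-6) + (-22)·(-4) − (-222) = 454; |n| = √900.
Distance = |454| / √900 = 454/√900 ≈ 15.1333.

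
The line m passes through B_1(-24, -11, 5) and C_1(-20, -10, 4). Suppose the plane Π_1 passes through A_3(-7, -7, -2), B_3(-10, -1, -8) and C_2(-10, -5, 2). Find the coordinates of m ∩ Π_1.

(-8, -7, 1)

A direction vector for m is C_1 − B_1 = (4, 1, -1).
A_3B_3 = (-3, 6, -6), A_3C_2 = (-3, 2, 4); a normal to Π_1 is A_3B_3 × A_3C_2 = (36, 30, 12).
Using A_3: Π_1 has equation 36x + 30y + 12z = -486.
Substitute r = (-24, -11, 5) + t(4, 1, -1) into the plane: -1134 + 162t = -486, so t = 4.
Intersection: (-24, -11, 5) + 4·(4, 1, -1) = (-8, -7, 1).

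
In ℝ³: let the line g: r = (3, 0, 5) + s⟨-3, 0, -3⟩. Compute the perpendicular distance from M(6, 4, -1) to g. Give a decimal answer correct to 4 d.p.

7.5166

Taking (3, 0, 5) on g with direction v = (-3, 0, -3): w = M − (3, 0, 5) = (3, 4, -6), and w × v = (-12, 27, 12).
Distance = |w × v| / |v| = √1017 / √18 ≈ 7.5166.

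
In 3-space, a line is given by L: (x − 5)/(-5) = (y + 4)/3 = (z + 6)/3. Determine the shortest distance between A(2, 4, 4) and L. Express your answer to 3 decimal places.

L has direction (-5, 3, 3) through (5, -4, -6).
Taking (5, -4, -6) on L with direction v = (-5, 3, 3): w = A − (5, -4, -6) = (-3, 8, 10), and w × v = (-6, -41, 31).
Distance = |w × v| / |v| = √2678 / √43 ≈ 7.892.

7.892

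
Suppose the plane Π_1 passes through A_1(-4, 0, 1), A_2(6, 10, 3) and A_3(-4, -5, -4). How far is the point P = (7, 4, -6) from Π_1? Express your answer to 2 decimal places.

1.35

A_1A_2 = (10, 10, 2), A_1A_3 = (0, -5, -5); a normal to Π_1 is A_1A_2 × A_1A_3 = (-40, 50, -50).
Using A_1: Π_1 has equation -40x + 50y - 50z = 110.
n·P − d = (-40)·(7) + (50)·(4) + (-50)·(-6) − 110 = 110; |n| = √6600.
Distance = |110| / √6600 = 110/√6600 ≈ 1.35.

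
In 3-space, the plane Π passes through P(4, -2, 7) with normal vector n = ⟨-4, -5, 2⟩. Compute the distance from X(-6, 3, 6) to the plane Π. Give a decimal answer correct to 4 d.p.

1.9379

Π: n·r = n·P gives -4x - 5y + 2z = 8.
n·X − d = (-4)·(-6) + (-5)·(3) + (2)·(6) − 8 = 13; |n| = √45.
Distance = |13| / √45 = 13/√45 ≈ 1.9379.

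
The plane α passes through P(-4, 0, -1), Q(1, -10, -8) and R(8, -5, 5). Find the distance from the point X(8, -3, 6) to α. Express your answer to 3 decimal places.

PQ = (5, -10, -7), PR = (12, -5, 6); a normal to α is PQ × PR = (-95, -114, 95).
Using P: α has equation -95x - 114y + 95z = 285.
n·X − d = (-95)·(8) + (-114)·(-3) + (95)·(6) − 285 = -133; |n| = √31046.
Distance = |-133| / √31046 = 133/√31046 ≈ 0.755.

0.755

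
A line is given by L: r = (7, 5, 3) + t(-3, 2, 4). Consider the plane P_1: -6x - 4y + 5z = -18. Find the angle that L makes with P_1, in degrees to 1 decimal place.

sin θ = |n·v| / (|n||v|) = |30| / (√77 · √29) = 0.63486.
θ ≈ 39.4°.

39.4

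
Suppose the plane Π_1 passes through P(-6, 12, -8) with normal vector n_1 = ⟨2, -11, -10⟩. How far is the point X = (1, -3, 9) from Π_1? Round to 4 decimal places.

0.6000

Π_1: n_1·r = n_1·P gives 2x - 11y - 10z = -64.
n·X − d = (2)·(1) + (-11)·(-3) + (-10)·(9) − (-64) = 9; |n| = √225.
Distance = |9| / √225 = 9/√225 ≈ 0.6000.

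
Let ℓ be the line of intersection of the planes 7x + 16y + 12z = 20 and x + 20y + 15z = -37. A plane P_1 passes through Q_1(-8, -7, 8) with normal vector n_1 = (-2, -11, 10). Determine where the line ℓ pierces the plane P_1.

(8, -9, 9)

Direction of ℓ: (7, 16, 12) × (1, 20, 15) = (0, -93, 124).
A point on ℓ: solving the two plane equations with y = -15 gives (8, -15, 17).
P_1: n_1·r = n_1·Q_1 gives -2x - 11y + 10z = 173.
Substitute r = (8, -15, 17) + t(0, -93, 124) into the plane: 319 + 2263t = 173, so t = -2/31.
Intersection: (8, -15, 17) + (-2/31)·(0, -93, 124) = (8, -9, 9).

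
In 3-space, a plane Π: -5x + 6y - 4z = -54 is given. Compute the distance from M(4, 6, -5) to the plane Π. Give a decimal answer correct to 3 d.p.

n·M − d = (-5)·(4) + (6)·(6) + (-4)·(-5) − (-54) = 90; |n| = √77.
Distance = |90| / √77 = 90/√77 ≈ 10.256.

10.256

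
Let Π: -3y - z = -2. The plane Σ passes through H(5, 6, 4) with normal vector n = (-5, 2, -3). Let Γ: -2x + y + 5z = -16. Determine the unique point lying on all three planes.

Σ: n·r = n·H gives -5x + 2y - 3z = -25.
Solving the 3×3 linear system -3y - z = -2, -5x + 2y - 3z = -25, -2x + y + 5z = -16 (e.g. by elimination or Cramer's rule, determinant = -92) gives (6, 1, -1).

(6, 1, -1)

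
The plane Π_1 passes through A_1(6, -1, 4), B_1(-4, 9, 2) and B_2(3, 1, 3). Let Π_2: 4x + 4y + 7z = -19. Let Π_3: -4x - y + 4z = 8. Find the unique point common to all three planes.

A_1B_1 = (-10, 10, -2), A_1B_2 = (-3, 2, -1); a normal to Π_1 is A_1B_1 × A_1B_2 = (-6, -4, 10).
Using A_1: Π_1 has equation -6x - 4y + 10z = 8.
Solving the 3×3 linear system -6x - 4y + 10z = 8, 4x + 4y + 7z = -19, -4x - y + 4z = 8 (e.g. by elimination or Cramer's rule, determinant = 158) gives (-3, 0, -1).

(-3, 0, -1)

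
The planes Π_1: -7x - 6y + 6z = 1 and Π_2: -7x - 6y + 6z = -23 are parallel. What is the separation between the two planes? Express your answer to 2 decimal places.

Same normal n = (-7, -6, 6) with |n| = √121; distance = |1 − (-23)| / |n| = 24/√121 ≈ 2.18.

2.18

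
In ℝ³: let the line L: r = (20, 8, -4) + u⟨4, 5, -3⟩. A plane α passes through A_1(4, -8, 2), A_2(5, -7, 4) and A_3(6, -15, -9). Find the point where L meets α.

(8, -7, 5)

A_1A_2 = (1, 1, 2), A_1A_3 = (2, -7, -11); a normal to α is A_1A_2 × A_1A_3 = (3, 15, -9).
Using A_1: α has equation 3x + 15y - 9z = -126.
Substitute r = (20, 8, -4) + t(4, 5, -3) into the plane: 216 + 114t = -126, so t = -3.
Intersection: (20, 8, -4) + (-3)·(4, 5, -3) = (8, -7, 5).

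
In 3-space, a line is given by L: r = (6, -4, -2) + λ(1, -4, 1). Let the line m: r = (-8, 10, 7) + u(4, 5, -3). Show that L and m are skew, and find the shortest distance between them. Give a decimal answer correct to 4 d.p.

8.1408

Common perpendicular direction n = (1, -4, 1) × (4, 5, -3) = (7, 7, 21).
With w = (-8, 10, 7) − (6, -4, -2) = (-14, 14, 9), w · n = 189.
Since n ≠ 0 the lines are not parallel, and w · n = 189 ≠ 0 so they do not intersect; hence they are skew.
Distance = |w · n| / |n| = |189| / √539 ≈ 8.1408.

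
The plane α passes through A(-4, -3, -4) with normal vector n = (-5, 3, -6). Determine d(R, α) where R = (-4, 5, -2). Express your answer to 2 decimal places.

1.43

α: n·r = n·A gives -5x + 3y - 6z = 35.
n·R − d = (-5)·(-4) + (3)·(5) + (-6)·(-2) − 35 = 12; |n| = √70.
Distance = |12| / √70 = 12/√70 ≈ 1.43.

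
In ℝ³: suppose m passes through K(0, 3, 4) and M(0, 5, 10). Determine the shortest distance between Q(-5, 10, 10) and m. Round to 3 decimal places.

A direction vector for m is M − K = (0, 2, 6).
Taking (0, 3, 4) on m with direction v = (0, 2, 6): w = Q − (0, 3, 4) = (-5, 7, 6), and w × v = (30, 30, -10).
Distance = |w × v| / |v| = √1900 / √40 ≈ 6.892.

6.892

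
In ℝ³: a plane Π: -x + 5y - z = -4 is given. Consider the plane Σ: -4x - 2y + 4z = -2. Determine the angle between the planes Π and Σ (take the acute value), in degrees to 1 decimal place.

71.3

cos θ = |n₁·n₂| / (|n₁||n₂|) = |-10| / (√27 · √36).
θ = arccos(0.32075) ≈ 71.3°.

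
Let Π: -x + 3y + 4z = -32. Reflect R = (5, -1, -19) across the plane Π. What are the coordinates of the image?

(1, 11, -3)

λ = (n·R − d)/|n|² = (-84 − (-32))/26 = -2.
Reflection = R − 2λn = (5, -1, -19) − (-4)·(-1, 3, 4) = (1, 11, -3).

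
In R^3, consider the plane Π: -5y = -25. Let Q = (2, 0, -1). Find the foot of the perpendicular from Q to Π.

(2, 5, -1)

Foot = Q − λn with λ = (n·Q − d)/|n|² = (0 − (-25))/25 = 1.
Foot = (2, 0, -1) − 1·(0, -5, 0) = (2, 5, -1).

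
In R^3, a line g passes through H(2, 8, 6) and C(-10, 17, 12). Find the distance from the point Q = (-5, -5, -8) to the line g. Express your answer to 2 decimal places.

19.01

A direction vector for g is C − H = (-12, 9, 6).
Taking (2, 8, 6) on g with direction v = (-12, 9, 6): w = Q − (2, 8, 6) = (-7, -13, -14), and w × v = (48, 210, -219).
Distance = |w × v| / |v| = √94365 / √261 ≈ 19.01.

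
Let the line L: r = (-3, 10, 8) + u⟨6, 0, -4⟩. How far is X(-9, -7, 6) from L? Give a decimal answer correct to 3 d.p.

Taking (-3, 10, 8) on L with direction v = (6, 0, -4): w = X − (-3, 10, 8) = (-6, -17, -2), and w × v = (68, -36, 102).
Distance = |w × v| / |v| = √16324 / √52 ≈ 17.718.

17.718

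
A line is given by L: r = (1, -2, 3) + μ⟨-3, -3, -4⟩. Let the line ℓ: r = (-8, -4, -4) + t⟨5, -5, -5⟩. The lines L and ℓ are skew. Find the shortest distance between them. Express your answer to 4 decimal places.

Common perpendicular direction n = (-3, -3, -4) × (5, -5, -5) = (-5, -35, 30).
With w = (-8, -4, -4) − (1, -2, 3) = (-9, -2, -7), w · n = -95.
Distance = |w · n| / |n| = |-95| / √2150 ≈ 2.0488.

2.0488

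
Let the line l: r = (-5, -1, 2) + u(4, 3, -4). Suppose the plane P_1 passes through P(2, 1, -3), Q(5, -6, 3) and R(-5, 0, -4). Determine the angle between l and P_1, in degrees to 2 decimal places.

PQ = (3, -7, 6), PR = (-7, -1, -1); a normal to P_1 is PQ × PR = (13, -39, -52).
Using P: P_1 has equation 13x - 39y - 52z = 143.
sin θ = |n·v| / (|n||v|) = |143| / (√4394 · √41) = 0.33691.
θ ≈ 19.69°.

19.69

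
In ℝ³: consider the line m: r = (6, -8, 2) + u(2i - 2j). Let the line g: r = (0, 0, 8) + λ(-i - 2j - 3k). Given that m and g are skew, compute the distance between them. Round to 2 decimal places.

2.31

Common perpendicular direction n = (2, -2, 0) × (-1, -2, -3) = (6, 6, -6).
With w = (0, 0, 8) − (6, -8, 2) = (-6, 8, 6), w · n = -24.
Distance = |w · n| / |n| = |-24| / √108 ≈ 2.31.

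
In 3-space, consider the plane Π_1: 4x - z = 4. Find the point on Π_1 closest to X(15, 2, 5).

Foot = X − λn with λ = (n·X − d)/|n|² = (55 − 4)/17 = 3.
Foot = (15, 2, 5) − 3·(4, 0, -1) = (3, 2, 8).

(3, 2, 8)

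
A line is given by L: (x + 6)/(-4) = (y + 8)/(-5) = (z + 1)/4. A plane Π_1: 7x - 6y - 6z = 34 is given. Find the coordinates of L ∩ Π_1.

L has direction (-4, -5, 4) through (-6, -8, -1).
Substitute r = (-6, -8, -1) + t(-4, -5, 4) into the plane: 12 + (-22)t = 34, so t = -1.
Intersection: (-6, -8, -1) + (-1)·(-4, -5, 4) = (-2, -3, -5).

(-2, -3, -5)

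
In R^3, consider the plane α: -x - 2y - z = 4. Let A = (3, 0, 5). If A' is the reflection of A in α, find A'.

(-1, -8, 1)

λ = (n·A − d)/|n|² = (-8 − 4)/6 = -2.
Reflection = A − 2λn = (3, 0, 5) − (-4)·(-1, -2, -1) = (-1, -8, 1).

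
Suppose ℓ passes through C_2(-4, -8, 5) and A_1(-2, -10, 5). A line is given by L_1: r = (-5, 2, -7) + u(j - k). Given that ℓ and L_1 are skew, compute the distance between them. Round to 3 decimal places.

A direction vector for ℓ is A_1 − C_2 = (2, -2, 0).
Common perpendicular direction n = (2, -2, 0) × (0, 1, -1) = (2, 2, 2).
With w = (-5, 2, -7) − (-4, -8, 5) = (-1, 10, -12), w · n = -6.
Distance = |w · n| / |n| = |-6| / √12 ≈ 1.732.

1.732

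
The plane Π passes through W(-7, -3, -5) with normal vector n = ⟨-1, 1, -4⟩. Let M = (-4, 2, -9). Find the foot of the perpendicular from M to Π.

Π: n·r = n·W gives -x + y - 4z = 24.
Foot = M − λn with λ = (n·M − d)/|n|² = (42 − 24)/18 = 1.
Foot = (-4, 2, -9) − 1·(-1, 1, -4) = (-3, 1, -5).

(-3, 1, -5)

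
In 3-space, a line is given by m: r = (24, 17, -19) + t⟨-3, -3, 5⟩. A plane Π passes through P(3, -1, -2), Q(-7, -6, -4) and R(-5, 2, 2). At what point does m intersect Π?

(12, 5, 1)

PQ = (-10, -5, -2), PR = (-8, 3, 4); a normal to Π is PQ × PR = (-14, 56, -70).
Using P: Π has equation -14x + 56y - 70z = 42.
Substitute r = (24, 17, -19) + t(-3, -3, 5) into the plane: 1946 + (-476)t = 42, so t = 4.
Intersection: (24, 17, -19) + 4·(-3, -3, 5) = (12, 5, 1).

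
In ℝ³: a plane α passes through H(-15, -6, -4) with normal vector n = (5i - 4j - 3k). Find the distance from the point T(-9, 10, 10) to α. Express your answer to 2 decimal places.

10.75

α: n·r = n·H gives 5x - 4y - 3z = -39.
n·T − d = (5)·(-9) + (-4)·(10) + (-3)·(10) − (-39) = -76; |n| = √50.
Distance = |-76| / √50 = 76/√50 ≈ 10.75.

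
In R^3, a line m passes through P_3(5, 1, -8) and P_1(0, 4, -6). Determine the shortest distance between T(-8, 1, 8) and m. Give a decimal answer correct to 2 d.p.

13.32

A direction vector for m is P_1 − P_3 = (-5, 3, 2).
Taking (5, 1, -8) on m with direction v = (-5, 3, 2): w = T − (5, 1, -8) = (-13, 0, 16), and w × v = (-48, -54, -39).
Distance = |w × v| / |v| = √6741 / √38 ≈ 13.32.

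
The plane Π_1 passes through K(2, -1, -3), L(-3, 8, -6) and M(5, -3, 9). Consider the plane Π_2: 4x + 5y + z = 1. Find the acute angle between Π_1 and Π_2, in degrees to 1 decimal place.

30.2

KL = (-5, 9, -3), KM = (3, -2, 12); a normal to Π_1 is KL × KM = (102, 51, -17).
Using K: Π_1 has equation 102x + 51y - 17z = 204.
cos θ = |n₁·n₂| / (|n₁||n₂|) = |646| / (√13294 · √42).
θ = arccos(0.86453) ≈ 30.2°.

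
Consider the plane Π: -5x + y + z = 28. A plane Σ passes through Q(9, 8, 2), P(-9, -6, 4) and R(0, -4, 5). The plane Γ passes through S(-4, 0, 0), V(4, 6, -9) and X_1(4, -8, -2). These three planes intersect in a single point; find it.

QP = (-18, -14, 2), QR = (-9, -12, 3); a normal to Σ is QP × QR = (-18, 36, 90).
Using Q: Σ has equation -18x + 36y + 90z = 306.
SV = (8, 6, -9), SX_1 = (8, -8, -2); a normal to Γ is SV × SX_1 = (-84, -56, -112).
Using S: Γ has equation -84x - 56y - 112z = 336.
Solving the 3×3 linear system -5x + y + z = 28, -18x + 36y + 90z = 306, -84x - 56y - 112z = 336 (e.g. by elimination or Cramer's rule, determinant = -10584) gives (-6, -7, 5).

(-6, -7, 5)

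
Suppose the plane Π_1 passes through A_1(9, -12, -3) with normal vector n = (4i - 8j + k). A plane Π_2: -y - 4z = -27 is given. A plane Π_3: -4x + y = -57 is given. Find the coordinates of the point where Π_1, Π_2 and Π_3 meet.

(12, -9, 9)

Π_1: n·r = n·A_1 gives 4x - 8y + z = 129.
Solving the 3×3 linear system 4x - 8y + z = 129, -y - 4z = -27, -4x + y = -57 (e.g. by elimination or Cramer's rule, determinant = -116) gives (12, -9, 9).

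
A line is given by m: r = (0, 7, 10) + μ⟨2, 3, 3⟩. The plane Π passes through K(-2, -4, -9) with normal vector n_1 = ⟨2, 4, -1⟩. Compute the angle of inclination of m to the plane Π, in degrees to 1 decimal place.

37.2

Π: n_1·r = n_1·K gives 2x + 4y - z = -11.
sin θ = |n·v| / (|n||v|) = |13| / (√21 · √22) = 0.60481.
θ ≈ 37.2°.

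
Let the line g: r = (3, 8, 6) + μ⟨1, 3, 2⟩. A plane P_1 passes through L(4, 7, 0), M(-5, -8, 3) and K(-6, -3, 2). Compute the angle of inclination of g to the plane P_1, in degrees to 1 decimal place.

43.0

LM = (-9, -15, 3), LK = (-10, -10, 2); a normal to P_1 is LM × LK = (0, -12, -60).
Using L: P_1 has equation -12y - 60z = -84.
sin θ = |n·v| / (|n||v|) = |-156| / (√3744 · √14) = 0.68139.
θ ≈ 43.0°.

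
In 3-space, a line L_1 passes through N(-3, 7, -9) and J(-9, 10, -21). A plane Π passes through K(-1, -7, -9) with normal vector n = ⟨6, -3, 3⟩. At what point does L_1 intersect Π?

A direction vector for L_1 is J − N = (-6, 3, -12).
Π: n·r = n·K gives 6x - 3y + 3z = -12.
Substitute r = (-3, 7, -9) + t(-6, 3, -12) into the plane: -66 + (-81)t = -12, so t = -2/3.
Intersection: (-3, 7, -9) + (-2/3)·(-6, 3, -12) = (1, 5, -1).

(1, 5, -1)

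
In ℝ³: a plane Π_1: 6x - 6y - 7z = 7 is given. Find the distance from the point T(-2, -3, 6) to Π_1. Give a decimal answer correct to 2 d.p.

n·T − d = (6)·(-2) + (-6)·(-3) + (-7)·(6) − 7 = -43; |n| = √121.
Distance = |-43| / √121 = 43/√121 ≈ 3.91.

3.91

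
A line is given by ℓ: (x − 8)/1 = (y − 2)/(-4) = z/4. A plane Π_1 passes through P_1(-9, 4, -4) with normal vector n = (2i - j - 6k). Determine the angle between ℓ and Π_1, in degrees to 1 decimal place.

ℓ has direction (1, -4, 4) through (8, 2, 0).
Π_1: n·r = n·P_1 gives 2x - y - 6z = 2.
sin θ = |n·v| / (|n||v|) = |-18| / (√41 · √33) = 0.48935.
θ ≈ 29.3°.

29.3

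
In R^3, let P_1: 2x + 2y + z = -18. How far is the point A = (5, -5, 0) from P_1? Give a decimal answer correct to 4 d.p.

n·A − d = (2)·(5) + (2)·(-5) + (1)·(0) − (-18) = 18; |n| = √9.
Distance = |18| / √9 = 18/√9 ≈ 6.0000.

6.0000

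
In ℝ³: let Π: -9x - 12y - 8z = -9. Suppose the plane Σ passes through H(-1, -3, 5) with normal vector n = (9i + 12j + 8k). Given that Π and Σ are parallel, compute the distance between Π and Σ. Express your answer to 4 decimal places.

0.8235

Σ: n·r = n·H gives 9x + 12y + 8z = -5.
Rescale Σ by 1/(-1): -9x - 12y - 8z = 5. Then distance = |-9 − 5| / √289 ≈ 0.8235.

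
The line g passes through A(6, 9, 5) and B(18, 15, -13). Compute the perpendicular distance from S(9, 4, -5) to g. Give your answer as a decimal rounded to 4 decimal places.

A direction vector for g is B − A = (12, 6, -18).
Taking (6, 9, 5) on g with direction v = (12, 6, -18): w = S − (6, 9, 5) = (3, -5, -10), and w × v = (150, -66, 78).
Distance = |w × v| / |v| = √32940 / √504 ≈ 8.0844.

8.0844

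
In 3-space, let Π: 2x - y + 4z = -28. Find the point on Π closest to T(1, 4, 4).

Foot = T − λn with λ = (n·T − d)/|n|² = (14 − (-28))/21 = 2.
Foot = (1, 4, 4) − 2·(2, -1, 4) = (-3, 6, -4).

(-3, 6, -4)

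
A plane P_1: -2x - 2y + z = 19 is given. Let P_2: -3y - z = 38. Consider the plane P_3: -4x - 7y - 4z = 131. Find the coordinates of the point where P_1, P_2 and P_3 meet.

Solving the 3×3 linear system -2x - 2y + z = 19, -3y - z = 38, -4x - 7y - 4z = 131 (e.g. by elimination or Cramer's rule, determinant = -30) gives (-6, -9, -11).

(-6, -9, -11)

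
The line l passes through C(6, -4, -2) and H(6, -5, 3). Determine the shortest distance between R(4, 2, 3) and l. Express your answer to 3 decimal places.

A direction vector for l is H − C = (0, -1, 5).
Taking (6, -4, -2) on l with direction v = (0, -1, 5): w = R − (6, -4, -2) = (-2, 6, 5), and w × v = (35, 10, 2).
Distance = |w × v| / |v| = √1329 / √26 ≈ 7.150.

7.150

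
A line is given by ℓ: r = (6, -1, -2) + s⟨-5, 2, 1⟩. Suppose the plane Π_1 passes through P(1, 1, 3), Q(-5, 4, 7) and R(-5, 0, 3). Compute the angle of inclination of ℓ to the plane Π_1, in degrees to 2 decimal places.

13.59

PQ = (-6, 3, 4), PR = (-6, -1, 0); a normal to Π_1 is PQ × PR = (4, -24, 24).
Using P: Π_1 has equation 4x - 24y + 24z = 52.
sin θ = |n·v| / (|n||v|) = |-44| / (√1168 · √30) = 0.23506.
θ ≈ 13.59°.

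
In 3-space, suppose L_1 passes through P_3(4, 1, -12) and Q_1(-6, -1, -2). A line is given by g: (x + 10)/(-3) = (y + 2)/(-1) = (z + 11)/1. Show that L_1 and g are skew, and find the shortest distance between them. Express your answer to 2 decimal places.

A direction vector for L_1 is Q_1 − P_3 = (-10, -2, 10).
g has direction (-3, -1, 1) through (-10, -2, -11).
Common perpendicular direction n = (-10, -2, 10) × (-3, -1, 1) = (8, -20, 4).
With w = (-10, -2, -11) − (4, 1, -12) = (-14, -3, 1), w · n = -48.
Since n ≠ 0 the lines are not parallel, and w · n = -48 ≠ 0 so they do not intersect; hence they are skew.
Distance = |w · n| / |n| = |-48| / √480 ≈ 2.19.

2.19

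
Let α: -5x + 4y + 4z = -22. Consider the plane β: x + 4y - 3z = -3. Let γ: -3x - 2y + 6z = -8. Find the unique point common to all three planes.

Solving the 3×3 linear system -5x + 4y + 4z = -22, x + 4y - 3z = -3, -3x - 2y + 6z = -8 (e.g. by elimination or Cramer's rule, determinant = -38) gives (2, -2, -1).

(2, -2, -1)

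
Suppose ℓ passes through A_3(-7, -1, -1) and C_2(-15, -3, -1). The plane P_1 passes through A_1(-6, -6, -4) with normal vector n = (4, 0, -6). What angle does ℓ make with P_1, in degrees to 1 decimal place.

A direction vector for ℓ is C_2 − A_3 = (-8, -2, 0).
P_1: n·r = n·A_1 gives 4x - 6z = 0.
sin θ = |n·v| / (|n||v|) = |-32| / (√52 · √68) = 0.53814.
θ ≈ 32.6°.

32.6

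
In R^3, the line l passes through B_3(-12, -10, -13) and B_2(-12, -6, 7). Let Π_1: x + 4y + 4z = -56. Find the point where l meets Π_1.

(-12, -8, -3)

A direction vector for l is B_2 − B_3 = (0, 4, 20).
Substitute r = (-12, -10, -13) + t(0, 4, 20) into the plane: -104 + 96t = -56, so t = 1/2.
Intersection: (-12, -10, -13) + (1/2)·(0, 4, 20) = (-12, -8, -3).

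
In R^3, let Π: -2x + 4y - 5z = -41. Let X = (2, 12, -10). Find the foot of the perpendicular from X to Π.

Foot = X − λn with λ = (n·X − d)/|n|² = (94 − (-41))/45 = 3.
Foot = (2, 12, -10) − 3·(-2, 4, -5) = (8, 0, 5).

(8, 0, 5)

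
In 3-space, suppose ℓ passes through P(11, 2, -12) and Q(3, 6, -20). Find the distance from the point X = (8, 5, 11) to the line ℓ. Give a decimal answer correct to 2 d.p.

A direction vector for ℓ is Q − P = (-8, 4, -8).
Taking (11, 2, -12) on ℓ with direction v = (-8, 4, -8): w = X − (11, 2, -12) = (-3, 3, 23), and w × v = (-116, -208, 12).
Distance = |w × v| / |v| = √56864 / √144 ≈ 19.87.

19.87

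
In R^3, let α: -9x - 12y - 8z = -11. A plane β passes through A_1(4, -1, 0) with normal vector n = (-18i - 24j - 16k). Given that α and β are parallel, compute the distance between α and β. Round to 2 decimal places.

0.76

β: n·r = n·A_1 gives -18x - 24y - 16z = -48.
Rescale β by 1/2: -9x - 12y - 8z = -24. Then distance = |-11 − (-24)| / √289 ≈ 0.76.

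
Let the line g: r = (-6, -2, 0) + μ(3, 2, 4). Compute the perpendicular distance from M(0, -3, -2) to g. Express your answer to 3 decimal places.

Taking (-6, -2, 0) on g with direction v = (3, 2, 4): w = M − (-6, -2, 0) = (6, -1, -2), and w × v = (0, -30, 15).
Distance = |w × v| / |v| = √1125 / √29 ≈ 6.228.

6.228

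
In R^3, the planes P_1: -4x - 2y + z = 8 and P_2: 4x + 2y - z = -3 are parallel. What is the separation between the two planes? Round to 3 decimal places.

Rescale P_2 by 1/(-1): -4x - 2y + z = 3. Then distance = |8 − 3| / √21 ≈ 1.091.

1.091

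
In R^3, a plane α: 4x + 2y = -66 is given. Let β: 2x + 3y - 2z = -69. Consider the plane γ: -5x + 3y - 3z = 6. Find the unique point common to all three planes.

Solving the 3×3 linear system 4x + 2y = -66, 2x + 3y - 2z = -69, -5x + 3y - 3z = 6 (e.g. by elimination or Cramer's rule, determinant = 20) gives (-12, -9, 9).

(-12, -9, 9)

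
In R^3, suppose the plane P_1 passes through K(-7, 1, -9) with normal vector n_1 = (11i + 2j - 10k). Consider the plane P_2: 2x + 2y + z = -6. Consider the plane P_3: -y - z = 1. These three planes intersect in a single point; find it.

P_1: n_1·r = n_1·K gives 11x + 2y - 10z = 15.
Solving the 3×3 linear system 11x + 2y - 10z = 15, 2x + 2y + z = -6, -y - z = 1 (e.g. by elimination or Cramer's rule, determinant = 13) gives (-5, 5, -6).

(-5, 5, -6)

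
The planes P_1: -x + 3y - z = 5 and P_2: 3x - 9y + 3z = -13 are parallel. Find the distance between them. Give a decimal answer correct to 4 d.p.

0.2010

Rescale P_2 by 1/(-3): -x + 3y - z = 13/3. Then distance = |5 − (13/3)| / √11 ≈ 0.2010.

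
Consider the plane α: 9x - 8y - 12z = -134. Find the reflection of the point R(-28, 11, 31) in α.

(8, -21, -17)

λ = (n·R − d)/|n|² = (-712 − (-134))/289 = -2.
Reflection = R − 2λn = (-28, 11, 31) − (-4)·(9, -8, -12) = (8, -21, -17).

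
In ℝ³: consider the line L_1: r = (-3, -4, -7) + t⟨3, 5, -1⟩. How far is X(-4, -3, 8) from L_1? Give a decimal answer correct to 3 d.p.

14.905

Taking (-3, -4, -7) on L_1 with direction v = (3, 5, -1): w = X − (-3, -4, -7) = (-1, 1, 15), and w × v = (-76, 44, -8).
Distance = |w × v| / |v| = √7776 / √35 ≈ 14.905.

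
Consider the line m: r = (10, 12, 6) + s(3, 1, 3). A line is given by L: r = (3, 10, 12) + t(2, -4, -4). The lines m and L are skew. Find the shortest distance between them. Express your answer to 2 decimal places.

Common perpendicular direction n = (3, 1, 3) × (2, -4, -4) = (8, 18, -14).
With w = (3, 10, 12) − (10, 12, 6) = (-7, -2, 6), w · n = -176.
Distance = |w · n| / |n| = |-176| / √584 ≈ 7.28.

7.28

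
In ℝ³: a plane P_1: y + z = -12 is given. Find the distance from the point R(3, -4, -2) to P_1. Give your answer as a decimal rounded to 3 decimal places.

4.243

n·R − d = (0)·(3) + (1)·(-4) + (1)·(-2) − (-12) = 6; |n| = √2.
Distance = |6| / √2 = 6/√2 ≈ 4.243.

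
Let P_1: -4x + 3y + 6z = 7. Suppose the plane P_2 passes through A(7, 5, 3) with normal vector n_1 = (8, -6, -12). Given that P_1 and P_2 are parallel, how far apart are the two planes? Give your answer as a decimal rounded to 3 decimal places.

P_2: n_1·r = n_1·A gives 8x - 6y - 12z = -10.
Rescale P_2 by 1/(-2): -4x + 3y + 6z = 5. Then distance = |7 − 5| / √61 ≈ 0.256.

0.256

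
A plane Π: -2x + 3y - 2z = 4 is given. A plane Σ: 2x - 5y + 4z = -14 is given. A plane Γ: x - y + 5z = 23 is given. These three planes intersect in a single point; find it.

Solving the 3×3 linear system -2x + 3y - 2z = 4, 2x - 5y + 4z = -14, x - y + 5z = 23 (e.g. by elimination or Cramer's rule, determinant = 18) gives (8, 10, 5).

(8, 10, 5)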